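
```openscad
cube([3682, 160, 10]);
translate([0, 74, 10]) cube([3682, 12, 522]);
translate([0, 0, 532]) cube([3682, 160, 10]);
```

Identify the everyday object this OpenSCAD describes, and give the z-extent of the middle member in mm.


An I-beam. The web height is 522 mm.

Two wide flanges with a thin centred web — an I-beam. Overall 542 mm minus two 10 mm flanges gives a web of 542 − 2·10 = 522 mm.


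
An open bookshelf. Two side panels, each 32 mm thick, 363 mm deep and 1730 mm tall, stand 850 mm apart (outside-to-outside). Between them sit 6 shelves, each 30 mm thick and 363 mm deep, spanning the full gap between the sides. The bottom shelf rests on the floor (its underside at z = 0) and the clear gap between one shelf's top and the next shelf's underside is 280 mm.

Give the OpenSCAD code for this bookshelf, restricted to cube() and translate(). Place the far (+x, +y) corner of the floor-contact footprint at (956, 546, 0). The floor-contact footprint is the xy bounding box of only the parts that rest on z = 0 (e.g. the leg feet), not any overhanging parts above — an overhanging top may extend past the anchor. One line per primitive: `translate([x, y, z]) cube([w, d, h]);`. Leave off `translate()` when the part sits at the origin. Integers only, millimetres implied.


translate([106, 183, 0]) cube([32, 363, 1730]);
translate([924, 183, 0]) cube([32, 363, 1730]);
translate([138, 183, 0]) cube([786, 363, 30]);
translate([138, 183, 310]) cube([786, 363, 30]);
translate([138, 183, 620]) cube([786, 363, 30]);
translate([138, 183, 930]) cube([786, 363, 30]);
translate([138, 183, 1240]) cube([786, 363, 30]);
translate([138, 183, 1550]) cube([786, 363, 30]);


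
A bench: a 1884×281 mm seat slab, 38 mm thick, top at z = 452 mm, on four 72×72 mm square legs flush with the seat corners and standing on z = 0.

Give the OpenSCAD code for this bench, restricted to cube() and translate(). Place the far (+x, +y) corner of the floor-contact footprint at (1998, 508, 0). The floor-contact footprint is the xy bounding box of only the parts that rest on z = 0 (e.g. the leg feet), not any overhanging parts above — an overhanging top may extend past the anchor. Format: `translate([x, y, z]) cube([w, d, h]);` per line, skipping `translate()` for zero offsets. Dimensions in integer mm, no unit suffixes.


// leg_h = 452 − 38 = 414
translate([114, 227, 414]) cube([1884, 281, 38]);
translate([114, 227, 0]) cube([72, 72, 414]);
translate([114, 436, 0]) cube([72, 72, 414]);
translate([1926, 227, 0]) cube([72, 72, 414]);
translate([1926, 436, 0]) cube([72, 72, 414]);


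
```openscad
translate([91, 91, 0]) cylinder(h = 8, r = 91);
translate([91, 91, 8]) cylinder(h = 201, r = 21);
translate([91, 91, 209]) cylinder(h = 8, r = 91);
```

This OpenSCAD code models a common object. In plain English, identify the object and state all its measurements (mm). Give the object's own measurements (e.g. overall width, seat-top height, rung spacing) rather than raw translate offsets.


A spool: two coaxial disc flanges of radius 91 mm and thickness 8 mm, joined by a core cylinder of radius 21 mm and height 201 mm. The lower flange rests on z = 0 and the three cylinders share a vertical axis.


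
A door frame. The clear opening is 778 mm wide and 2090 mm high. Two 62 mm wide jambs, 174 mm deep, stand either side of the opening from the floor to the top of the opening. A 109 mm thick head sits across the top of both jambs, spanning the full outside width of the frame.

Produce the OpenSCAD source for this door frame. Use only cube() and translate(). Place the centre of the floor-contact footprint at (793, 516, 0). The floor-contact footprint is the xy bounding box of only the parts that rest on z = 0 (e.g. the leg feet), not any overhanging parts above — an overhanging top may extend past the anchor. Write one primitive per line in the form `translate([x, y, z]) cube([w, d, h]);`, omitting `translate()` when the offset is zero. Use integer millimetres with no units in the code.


translate([342, 429, 0]) cube([62, 174, 2090]);
translate([1182, 429, 0]) cube([62, 174, 2090]);
translate([342, 429, 2090]) cube([902, 174, 109]);


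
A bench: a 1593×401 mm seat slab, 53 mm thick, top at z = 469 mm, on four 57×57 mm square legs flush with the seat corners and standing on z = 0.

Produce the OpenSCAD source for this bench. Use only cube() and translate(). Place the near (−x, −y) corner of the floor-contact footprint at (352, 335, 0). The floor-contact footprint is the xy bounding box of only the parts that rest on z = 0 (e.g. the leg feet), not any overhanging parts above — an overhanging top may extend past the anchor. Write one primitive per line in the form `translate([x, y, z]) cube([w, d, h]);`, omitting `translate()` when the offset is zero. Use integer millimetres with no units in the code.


translate([352, 335, 416]) cube([1593, 401, 53]);
translate([352, 335, 0]) cube([57, 57, 416]);
translate([352, 679, 0]) cube([57, 57, 416]);
translate([1888, 335, 0]) cube([57, 57, 416]);
translate([1888, 679, 0]) cube([57, 57, 416]);


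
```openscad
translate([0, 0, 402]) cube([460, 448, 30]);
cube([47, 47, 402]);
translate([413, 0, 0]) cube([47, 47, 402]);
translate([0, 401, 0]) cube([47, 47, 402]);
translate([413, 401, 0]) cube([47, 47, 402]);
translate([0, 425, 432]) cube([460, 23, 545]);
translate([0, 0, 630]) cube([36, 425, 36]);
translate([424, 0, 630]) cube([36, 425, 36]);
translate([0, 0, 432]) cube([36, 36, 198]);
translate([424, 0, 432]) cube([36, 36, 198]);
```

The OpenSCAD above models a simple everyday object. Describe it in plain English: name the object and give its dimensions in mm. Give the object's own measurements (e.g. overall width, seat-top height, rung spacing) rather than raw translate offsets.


A chair. The seat is a 460×448×30 mm slab with its top at z = 432 mm, on four 47×47 mm corner legs (flush with the seat edges, standing on z = 0). A flat backrest 23 mm thick, 545 mm tall, spans the full seat width and rises from the seat top along its +y edge, rear face flush with the rear of the seat. Two armrests of 36×36 mm section run along each side from the seat's front edge to the front of the backrest, top faces 234 mm above the seat top and outer faces flush with the seat's x-edges; a 36×36 mm post under the front of each armrest stands on the seat at the front corner.


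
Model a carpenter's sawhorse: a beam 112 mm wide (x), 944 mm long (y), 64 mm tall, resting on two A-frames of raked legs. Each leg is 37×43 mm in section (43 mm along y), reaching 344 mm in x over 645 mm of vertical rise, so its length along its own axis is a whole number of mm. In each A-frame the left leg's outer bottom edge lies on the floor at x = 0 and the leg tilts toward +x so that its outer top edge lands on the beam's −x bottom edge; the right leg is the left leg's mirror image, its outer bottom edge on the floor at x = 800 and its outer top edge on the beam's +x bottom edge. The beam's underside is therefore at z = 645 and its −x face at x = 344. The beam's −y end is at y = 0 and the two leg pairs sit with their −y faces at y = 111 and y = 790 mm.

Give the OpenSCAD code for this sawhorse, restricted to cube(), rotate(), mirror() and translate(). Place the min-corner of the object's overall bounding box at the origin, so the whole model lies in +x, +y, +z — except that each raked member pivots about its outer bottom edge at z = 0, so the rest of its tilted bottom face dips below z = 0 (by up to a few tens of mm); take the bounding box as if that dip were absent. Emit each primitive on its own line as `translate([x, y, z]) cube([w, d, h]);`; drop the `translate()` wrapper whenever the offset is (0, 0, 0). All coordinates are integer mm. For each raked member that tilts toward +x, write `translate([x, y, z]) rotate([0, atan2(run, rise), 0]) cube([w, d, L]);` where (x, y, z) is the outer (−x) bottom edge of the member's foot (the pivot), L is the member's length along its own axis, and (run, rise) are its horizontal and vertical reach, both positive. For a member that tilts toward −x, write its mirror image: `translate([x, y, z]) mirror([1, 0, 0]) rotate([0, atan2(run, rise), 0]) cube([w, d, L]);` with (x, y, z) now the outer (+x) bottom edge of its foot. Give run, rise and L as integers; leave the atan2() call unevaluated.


translate([344, 0, 645]) cube([112, 944, 64]);
translate([0, 111, 0]) rotate([0, atan2(344, 645), 0]) cube([37, 43, 731]);
translate([800, 111, 0]) mirror([1, 0, 0]) rotate([0, atan2(344, 645), 0]) cube([37, 43, 731]);
translate([0, 790, 0]) rotate([0, atan2(344, 645), 0]) cube([37, 43, 731]);
translate([800, 790, 0]) mirror([1, 0, 0]) rotate([0, atan2(344, 645), 0]) cube([37, 43, 731]);


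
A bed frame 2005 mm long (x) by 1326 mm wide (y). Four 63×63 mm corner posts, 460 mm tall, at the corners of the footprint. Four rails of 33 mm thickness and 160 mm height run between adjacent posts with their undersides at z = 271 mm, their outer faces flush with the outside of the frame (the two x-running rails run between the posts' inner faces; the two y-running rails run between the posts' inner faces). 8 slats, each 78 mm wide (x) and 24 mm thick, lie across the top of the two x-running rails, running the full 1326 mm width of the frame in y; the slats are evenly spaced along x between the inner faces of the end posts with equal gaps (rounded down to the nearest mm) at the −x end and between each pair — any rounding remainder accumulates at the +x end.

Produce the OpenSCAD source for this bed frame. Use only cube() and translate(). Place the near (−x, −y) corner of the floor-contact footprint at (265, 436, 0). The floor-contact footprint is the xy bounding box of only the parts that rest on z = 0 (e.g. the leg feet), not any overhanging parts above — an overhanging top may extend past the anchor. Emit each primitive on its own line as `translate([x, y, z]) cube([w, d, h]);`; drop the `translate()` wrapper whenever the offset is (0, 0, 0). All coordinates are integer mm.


// slat z = rail_z + rail_h = 271 + 160 = 431
// slat gap = ⌊(1879 − 8·78) / 9⌋ = 139
translate([265, 436, 0]) cube([63, 63, 460]);
translate([265, 1699, 0]) cube([63, 63, 460]);
translate([2207, 436, 0]) cube([63, 63, 460]);
translate([2207, 1699, 0]) cube([63, 63, 460]);
translate([328, 436, 271]) cube([1879, 33, 160]);
translate([328, 1729, 271]) cube([1879, 33, 160]);
translate([265, 499, 271]) cube([33, 1200, 160]);
translate([2237, 499, 271]) cube([33, 1200, 160]);
translate([467, 436, 431]) cube([78, 1326, 24]);
translate([684, 436, 431]) cube([78, 1326, 24]);
translate([901, 436, 431]) cube([78, 1326, 24]);
translate([1118, 436, 431]) cube([78, 1326, 24]);
translate([1335, 436, 431]) cube([78, 1326, 24]);
translate([1552, 436, 431]) cube([78, 1326, 24]);
translate([1769, 436, 431]) cube([78, 1326, 24]);
translate([1986, 436, 431]) cube([78, 1326, 24]);


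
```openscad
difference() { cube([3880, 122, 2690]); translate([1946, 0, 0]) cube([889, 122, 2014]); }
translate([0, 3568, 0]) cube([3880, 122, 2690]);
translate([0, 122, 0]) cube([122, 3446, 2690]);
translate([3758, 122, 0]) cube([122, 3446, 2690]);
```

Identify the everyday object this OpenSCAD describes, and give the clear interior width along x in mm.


A single room. The interior width is 3636 mm.

Four walls enclosing a rectangle with a door in the front wall — a room. Outside width 3880 minus two 122 mm walls gives 3636 mm.


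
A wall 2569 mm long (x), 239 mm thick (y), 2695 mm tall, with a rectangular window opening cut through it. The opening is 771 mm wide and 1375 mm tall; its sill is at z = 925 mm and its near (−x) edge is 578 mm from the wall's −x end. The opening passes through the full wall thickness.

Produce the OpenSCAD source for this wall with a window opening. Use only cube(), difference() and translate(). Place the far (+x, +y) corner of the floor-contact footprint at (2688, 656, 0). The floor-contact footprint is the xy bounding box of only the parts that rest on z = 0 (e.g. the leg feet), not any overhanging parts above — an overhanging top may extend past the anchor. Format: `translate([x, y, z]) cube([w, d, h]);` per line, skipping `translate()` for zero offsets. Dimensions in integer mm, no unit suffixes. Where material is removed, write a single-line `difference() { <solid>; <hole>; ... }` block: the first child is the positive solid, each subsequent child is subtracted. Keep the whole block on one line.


difference() { translate([119, 417, 0]) cube([2569, 239, 2695]); translate([697, 417, 925]) cube([771, 239, 1375]); }


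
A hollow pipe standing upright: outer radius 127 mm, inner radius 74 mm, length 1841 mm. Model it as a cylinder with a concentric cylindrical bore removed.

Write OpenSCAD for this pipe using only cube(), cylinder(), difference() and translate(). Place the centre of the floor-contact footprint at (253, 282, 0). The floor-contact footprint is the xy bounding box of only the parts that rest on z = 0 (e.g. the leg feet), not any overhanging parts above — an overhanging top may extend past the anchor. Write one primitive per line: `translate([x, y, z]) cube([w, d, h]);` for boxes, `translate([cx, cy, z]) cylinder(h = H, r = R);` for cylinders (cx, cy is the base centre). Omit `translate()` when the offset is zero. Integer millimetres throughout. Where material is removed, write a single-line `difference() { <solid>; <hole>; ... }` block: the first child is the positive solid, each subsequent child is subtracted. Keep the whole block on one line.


difference() { translate([253, 282, 0]) cylinder(h = 1841, r = 127); translate([253, 282, 0]) cylinder(h = 1841, r = 74); }


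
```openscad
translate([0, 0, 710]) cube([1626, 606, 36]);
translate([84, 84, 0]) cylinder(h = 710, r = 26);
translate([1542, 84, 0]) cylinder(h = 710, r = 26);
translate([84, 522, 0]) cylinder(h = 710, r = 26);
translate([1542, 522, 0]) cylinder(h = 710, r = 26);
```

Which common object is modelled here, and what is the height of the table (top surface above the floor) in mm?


A table. The table height is 746 mm.

A 1626×606×36 slab sits at z = 710 on four Ø52 mm round legs — a table. The top surface is at 710 + 36 = 746 mm.


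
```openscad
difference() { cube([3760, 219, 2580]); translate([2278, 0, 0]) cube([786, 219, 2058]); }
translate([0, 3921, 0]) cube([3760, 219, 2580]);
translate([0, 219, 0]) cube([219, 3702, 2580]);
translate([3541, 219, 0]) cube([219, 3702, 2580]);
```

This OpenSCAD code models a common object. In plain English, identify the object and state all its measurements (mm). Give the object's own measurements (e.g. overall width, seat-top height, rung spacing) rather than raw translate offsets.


A single room: four walls, each 2580 mm tall and 219 mm thick, enclosing an outside footprint 3760×4140 mm (x × y), no floor or roof. The front and back walls (−y and +y sides) run the full x-width; the side walls fit between their inner faces. A door opening 786 mm wide and 2058 mm tall is cut through the front wall from the floor up, its −x edge 2278 mm from the wall's −x end.


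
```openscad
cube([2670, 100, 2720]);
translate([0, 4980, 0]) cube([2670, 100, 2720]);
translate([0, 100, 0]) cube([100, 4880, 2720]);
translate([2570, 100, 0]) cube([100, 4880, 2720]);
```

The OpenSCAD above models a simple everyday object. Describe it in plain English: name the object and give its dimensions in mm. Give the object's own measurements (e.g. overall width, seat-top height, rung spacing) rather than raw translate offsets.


The wall frame of a small rectangular building: four walls, each 2720 mm tall and 100 mm thick, enclosing a footprint 2670 mm (x) by 5080 mm (y) outside-to-outside, with no floor or roof. The front and back walls (the −y and +y sides) span the full width; the two side walls fit between them.


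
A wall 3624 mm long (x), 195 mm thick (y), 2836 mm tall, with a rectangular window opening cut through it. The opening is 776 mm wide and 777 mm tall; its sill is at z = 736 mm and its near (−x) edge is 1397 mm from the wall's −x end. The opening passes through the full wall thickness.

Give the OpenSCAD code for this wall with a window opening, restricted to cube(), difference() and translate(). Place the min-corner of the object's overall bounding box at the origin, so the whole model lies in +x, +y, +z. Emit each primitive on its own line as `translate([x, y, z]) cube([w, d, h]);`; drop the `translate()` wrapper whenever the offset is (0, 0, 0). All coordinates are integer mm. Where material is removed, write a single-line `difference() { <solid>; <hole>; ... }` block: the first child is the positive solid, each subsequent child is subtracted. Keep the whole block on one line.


difference() { cube([3624, 195, 2836]); translate([1397, 0, 736]) cube([776, 195, 777]); }


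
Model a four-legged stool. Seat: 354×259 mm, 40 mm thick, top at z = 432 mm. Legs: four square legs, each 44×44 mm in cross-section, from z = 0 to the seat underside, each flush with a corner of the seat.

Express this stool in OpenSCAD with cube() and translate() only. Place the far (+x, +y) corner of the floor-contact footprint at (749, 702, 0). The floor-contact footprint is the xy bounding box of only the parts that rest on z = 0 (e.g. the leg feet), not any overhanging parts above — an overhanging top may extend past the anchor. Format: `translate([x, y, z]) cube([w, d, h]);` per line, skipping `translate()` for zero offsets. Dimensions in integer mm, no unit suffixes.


translate([395, 443, 392]) cube([354, 259, 40]);
translate([395, 443, 0]) cube([44, 44, 392]);
translate([705, 443, 0]) cube([44, 44, 392]);
translate([395, 658, 0]) cube([44, 44, 392]);
translate([705, 658, 0]) cube([44, 44, 392]);


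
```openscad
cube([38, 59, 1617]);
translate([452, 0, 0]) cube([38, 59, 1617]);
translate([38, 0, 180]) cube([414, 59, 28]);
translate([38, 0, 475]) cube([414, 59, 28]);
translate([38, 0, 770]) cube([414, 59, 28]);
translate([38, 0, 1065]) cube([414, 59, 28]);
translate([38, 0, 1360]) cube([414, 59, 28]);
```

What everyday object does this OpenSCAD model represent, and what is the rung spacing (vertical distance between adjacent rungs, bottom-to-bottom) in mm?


A ladder. The rung spacing is 295 mm.

Two tall 38×59 posts with 5 short bars between them — a ladder. Adjacent rungs sit at z = 180 and z = 475, so the spacing is 475 − 180 = 295 mm.


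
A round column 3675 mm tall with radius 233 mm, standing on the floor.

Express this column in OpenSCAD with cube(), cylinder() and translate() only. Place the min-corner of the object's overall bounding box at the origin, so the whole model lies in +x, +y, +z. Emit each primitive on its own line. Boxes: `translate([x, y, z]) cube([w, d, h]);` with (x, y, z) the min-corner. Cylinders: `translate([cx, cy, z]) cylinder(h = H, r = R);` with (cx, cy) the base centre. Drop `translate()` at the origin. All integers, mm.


translate([233, 233, 0]) cylinder(h = 3675, r = 233);


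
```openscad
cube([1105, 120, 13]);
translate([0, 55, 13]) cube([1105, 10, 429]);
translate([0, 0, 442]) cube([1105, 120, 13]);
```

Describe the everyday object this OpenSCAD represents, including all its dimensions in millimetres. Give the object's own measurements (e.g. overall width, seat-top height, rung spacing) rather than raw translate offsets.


An I-beam lying along x, 1105 mm long. Overall section height 455 mm. Two flanges 120 mm wide (y) and 13 mm thick, one on the floor and one at the top; a web 10 mm thick runs between them, centred on the flange width.


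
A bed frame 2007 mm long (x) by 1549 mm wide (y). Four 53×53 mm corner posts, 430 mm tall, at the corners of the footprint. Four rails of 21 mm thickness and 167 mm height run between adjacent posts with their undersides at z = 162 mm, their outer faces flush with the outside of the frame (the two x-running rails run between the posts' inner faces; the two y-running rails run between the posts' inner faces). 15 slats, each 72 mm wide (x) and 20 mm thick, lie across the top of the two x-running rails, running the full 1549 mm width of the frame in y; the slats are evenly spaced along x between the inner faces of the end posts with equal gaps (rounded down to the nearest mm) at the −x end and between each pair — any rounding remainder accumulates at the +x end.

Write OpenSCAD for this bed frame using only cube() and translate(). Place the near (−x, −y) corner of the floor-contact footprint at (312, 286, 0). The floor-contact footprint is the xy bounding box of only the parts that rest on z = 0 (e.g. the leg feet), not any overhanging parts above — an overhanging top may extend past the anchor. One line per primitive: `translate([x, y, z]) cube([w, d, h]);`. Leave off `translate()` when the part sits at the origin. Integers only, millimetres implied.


translate([312, 286, 0]) cube([53, 53, 430]);
translate([312, 1782, 0]) cube([53, 53, 430]);
translate([2266, 286, 0]) cube([53, 53, 430]);
translate([2266, 1782, 0]) cube([53, 53, 430]);
translate([365, 286, 162]) cube([1901, 21, 167]);
translate([365, 1814, 162]) cube([1901, 21, 167]);
translate([312, 339, 162]) cube([21, 1443, 167]);
translate([2298, 339, 162]) cube([21, 1443, 167]);
translate([416, 286, 329]) cube([72, 1549, 20]);
translate([539, 286, 329]) cube([72, 1549, 20]);
translate([662, 286, 329]) cube([72, 1549, 20]);
translate([785, 286, 329]) cube([72, 1549, 20]);
translate([908, 286, 329]) cube([72, 1549, 20]);
translate([1031, 286, 329]) cube([72, 1549, 20]);
translate([1154, 286, 329]) cube([72, 1549, 20]);
translate([1277, 286, 329]) cube([72, 1549, 20]);
translate([1400, 286, 329]) cube([72, 1549, 20]);
translate([1523, 286, 329]) cube([72, 1549, 20]);
translate([1646, 286, 329]) cube([72, 1549, 20]);
translate([1769, 286, 329]) cube([72, 1549, 20]);
translate([1892, 286, 329]) cube([72, 1549, 20]);
translate([2015, 286, 329]) cube([72, 1549, 20]);
translate([2138, 286, 329]) cube([72, 1549, 20]);


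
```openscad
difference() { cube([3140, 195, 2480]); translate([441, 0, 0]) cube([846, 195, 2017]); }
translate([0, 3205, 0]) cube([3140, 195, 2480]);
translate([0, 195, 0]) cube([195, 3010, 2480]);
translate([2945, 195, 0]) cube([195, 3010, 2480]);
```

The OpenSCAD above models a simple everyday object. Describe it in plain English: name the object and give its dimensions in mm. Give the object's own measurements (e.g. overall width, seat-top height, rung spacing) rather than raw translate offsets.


A single room: four walls, each 2480 mm tall and 195 mm thick, enclosing an outside footprint 3140×3400 mm (x × y), no floor or roof. The front and back walls (−y and +y sides) run the full x-width; the side walls fit between their inner faces. A door opening 846 mm wide and 2017 mm tall is cut through the front wall from the floor up, its −x edge 441 mm from the wall's −x end.


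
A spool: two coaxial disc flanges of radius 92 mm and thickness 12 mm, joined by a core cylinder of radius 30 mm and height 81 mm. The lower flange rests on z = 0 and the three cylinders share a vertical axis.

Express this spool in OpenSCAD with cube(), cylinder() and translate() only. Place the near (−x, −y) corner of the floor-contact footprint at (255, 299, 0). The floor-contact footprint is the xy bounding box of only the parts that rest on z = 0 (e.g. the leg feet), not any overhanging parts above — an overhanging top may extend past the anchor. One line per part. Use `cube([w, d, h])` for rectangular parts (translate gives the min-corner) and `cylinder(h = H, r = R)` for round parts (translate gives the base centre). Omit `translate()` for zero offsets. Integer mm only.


translate([347, 391, 0]) cylinder(h = 12, r = 92);
translate([347, 391, 12]) cylinder(h = 81, r = 30);
translate([347, 391, 93]) cylinder(h = 12, r = 92);


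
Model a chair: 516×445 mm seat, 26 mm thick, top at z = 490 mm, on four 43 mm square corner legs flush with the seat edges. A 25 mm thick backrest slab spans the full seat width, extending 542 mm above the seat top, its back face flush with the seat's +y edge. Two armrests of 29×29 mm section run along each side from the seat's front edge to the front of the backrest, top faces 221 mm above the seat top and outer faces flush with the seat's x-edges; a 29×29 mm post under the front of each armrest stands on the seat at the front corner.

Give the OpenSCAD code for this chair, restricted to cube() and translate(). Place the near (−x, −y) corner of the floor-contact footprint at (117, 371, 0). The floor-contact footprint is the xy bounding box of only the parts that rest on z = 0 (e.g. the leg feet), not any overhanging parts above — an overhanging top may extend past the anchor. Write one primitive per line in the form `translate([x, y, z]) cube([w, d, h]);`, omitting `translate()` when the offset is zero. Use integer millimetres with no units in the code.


translate([117, 371, 464]) cube([516, 445, 26]);
translate([117, 371, 0]) cube([43, 43, 464]);
translate([590, 371, 0]) cube([43, 43, 464]);
translate([117, 773, 0]) cube([43, 43, 464]);
translate([590, 773, 0]) cube([43, 43, 464]);
translate([117, 791, 490]) cube([516, 25, 542]);
translate([117, 371, 682]) cube([29, 420, 29]);
translate([604, 371, 682]) cube([29, 420, 29]);
translate([117, 371, 490]) cube([29, 29, 192]);
translate([604, 371, 490]) cube([29, 29, 192]);


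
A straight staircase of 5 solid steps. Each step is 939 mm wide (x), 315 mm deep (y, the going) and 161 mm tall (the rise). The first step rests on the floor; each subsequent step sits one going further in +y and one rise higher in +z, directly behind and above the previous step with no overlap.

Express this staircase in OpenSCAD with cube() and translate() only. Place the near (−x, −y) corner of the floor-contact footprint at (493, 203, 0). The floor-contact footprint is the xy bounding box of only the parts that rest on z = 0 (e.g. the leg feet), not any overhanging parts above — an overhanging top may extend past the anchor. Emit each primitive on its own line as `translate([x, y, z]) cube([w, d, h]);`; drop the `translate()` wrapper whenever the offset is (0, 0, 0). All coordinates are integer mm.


translate([493, 203, 0]) cube([939, 315, 161]);
translate([493, 518, 161]) cube([939, 315, 161]);
translate([493, 833, 322]) cube([939, 315, 161]);
translate([493, 1148, 483]) cube([939, 315, 161]);
translate([493, 1463, 644]) cube([939, 315, 161]);


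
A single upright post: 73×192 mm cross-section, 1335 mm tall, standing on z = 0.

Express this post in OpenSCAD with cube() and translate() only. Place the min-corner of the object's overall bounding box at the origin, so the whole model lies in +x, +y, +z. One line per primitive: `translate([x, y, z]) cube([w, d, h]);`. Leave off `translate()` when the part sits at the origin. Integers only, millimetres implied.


cube([73, 192, 1335]);


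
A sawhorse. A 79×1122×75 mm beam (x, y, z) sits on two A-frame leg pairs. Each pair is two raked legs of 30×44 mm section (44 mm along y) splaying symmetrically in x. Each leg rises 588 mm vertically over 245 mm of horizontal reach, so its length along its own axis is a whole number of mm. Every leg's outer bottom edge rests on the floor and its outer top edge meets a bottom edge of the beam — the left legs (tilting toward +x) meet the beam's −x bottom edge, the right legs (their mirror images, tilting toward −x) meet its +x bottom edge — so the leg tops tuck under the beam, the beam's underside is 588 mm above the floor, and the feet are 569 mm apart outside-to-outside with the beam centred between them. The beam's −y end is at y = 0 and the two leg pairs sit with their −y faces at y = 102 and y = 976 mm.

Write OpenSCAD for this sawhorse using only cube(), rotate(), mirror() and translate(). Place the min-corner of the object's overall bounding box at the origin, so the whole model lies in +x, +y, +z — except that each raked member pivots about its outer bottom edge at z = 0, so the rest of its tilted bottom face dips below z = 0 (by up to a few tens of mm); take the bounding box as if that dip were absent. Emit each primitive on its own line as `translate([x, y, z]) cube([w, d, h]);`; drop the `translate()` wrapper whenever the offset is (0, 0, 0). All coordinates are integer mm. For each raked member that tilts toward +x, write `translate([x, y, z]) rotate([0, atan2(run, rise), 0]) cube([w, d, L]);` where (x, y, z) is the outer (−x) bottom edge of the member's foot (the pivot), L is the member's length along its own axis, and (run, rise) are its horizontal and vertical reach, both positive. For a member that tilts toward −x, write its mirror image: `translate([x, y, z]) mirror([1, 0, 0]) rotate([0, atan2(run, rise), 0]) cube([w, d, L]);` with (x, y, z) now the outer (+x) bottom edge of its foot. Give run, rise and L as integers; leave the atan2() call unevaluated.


translate([245, 0, 588]) cube([79, 1122, 75]);
translate([0, 102, 0]) rotate([0, atan2(245, 588), 0]) cube([30, 44, 637]);
translate([569, 102, 0]) mirror([1, 0, 0]) rotate([0, atan2(245, 588), 0]) cube([30, 44, 637]);
translate([0, 976, 0]) rotate([0, atan2(245, 588), 0]) cube([30, 44, 637]);
translate([569, 976, 0]) mirror([1, 0, 0]) rotate([0, atan2(245, 588), 0]) cube([30, 44, 637]);


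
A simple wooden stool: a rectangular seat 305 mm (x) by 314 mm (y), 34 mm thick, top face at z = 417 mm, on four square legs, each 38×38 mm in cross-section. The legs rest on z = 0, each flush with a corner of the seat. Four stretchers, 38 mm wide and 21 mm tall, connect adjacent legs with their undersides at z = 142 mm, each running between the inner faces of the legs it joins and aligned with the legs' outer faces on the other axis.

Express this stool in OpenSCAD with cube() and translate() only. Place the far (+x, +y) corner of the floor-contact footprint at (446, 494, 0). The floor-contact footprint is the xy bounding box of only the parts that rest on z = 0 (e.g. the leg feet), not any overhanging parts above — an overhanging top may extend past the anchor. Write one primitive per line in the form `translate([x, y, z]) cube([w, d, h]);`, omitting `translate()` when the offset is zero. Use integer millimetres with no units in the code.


translate([141, 180, 383]) cube([305, 314, 34]);
translate([141, 180, 0]) cube([38, 38, 383]);
translate([408, 180, 0]) cube([38, 38, 383]);
translate([141, 456, 0]) cube([38, 38, 383]);
translate([408, 456, 0]) cube([38, 38, 383]);
translate([179, 180, 142]) cube([229, 38, 21]);
translate([179, 456, 142]) cube([229, 38, 21]);
translate([141, 218, 142]) cube([38, 238, 21]);
translate([408, 218, 142]) cube([38, 238, 21]);


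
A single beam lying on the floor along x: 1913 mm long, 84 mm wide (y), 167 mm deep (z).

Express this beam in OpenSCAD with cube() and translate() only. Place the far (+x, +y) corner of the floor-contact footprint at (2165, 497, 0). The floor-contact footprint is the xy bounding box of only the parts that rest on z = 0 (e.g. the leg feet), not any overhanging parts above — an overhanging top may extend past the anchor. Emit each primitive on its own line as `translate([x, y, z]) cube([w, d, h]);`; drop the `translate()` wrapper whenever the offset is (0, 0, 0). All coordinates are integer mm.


translate([252, 413, 0]) cube([1913, 84, 167]);


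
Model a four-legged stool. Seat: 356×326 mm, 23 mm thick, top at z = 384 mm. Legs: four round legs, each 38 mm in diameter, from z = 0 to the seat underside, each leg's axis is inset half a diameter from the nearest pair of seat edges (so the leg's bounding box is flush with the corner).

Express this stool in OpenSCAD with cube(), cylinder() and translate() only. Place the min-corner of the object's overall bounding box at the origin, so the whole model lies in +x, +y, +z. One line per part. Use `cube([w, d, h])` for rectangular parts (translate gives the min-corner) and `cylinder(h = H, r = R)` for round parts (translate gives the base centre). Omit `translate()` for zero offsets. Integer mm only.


translate([0, 0, 361]) cube([356, 326, 23]);
translate([19, 19, 0]) cylinder(h = 361, r = 19);
translate([337, 19, 0]) cylinder(h = 361, r = 19);
translate([19, 307, 0]) cylinder(h = 361, r = 19);
translate([337, 307, 0]) cylinder(h = 361, r = 19);


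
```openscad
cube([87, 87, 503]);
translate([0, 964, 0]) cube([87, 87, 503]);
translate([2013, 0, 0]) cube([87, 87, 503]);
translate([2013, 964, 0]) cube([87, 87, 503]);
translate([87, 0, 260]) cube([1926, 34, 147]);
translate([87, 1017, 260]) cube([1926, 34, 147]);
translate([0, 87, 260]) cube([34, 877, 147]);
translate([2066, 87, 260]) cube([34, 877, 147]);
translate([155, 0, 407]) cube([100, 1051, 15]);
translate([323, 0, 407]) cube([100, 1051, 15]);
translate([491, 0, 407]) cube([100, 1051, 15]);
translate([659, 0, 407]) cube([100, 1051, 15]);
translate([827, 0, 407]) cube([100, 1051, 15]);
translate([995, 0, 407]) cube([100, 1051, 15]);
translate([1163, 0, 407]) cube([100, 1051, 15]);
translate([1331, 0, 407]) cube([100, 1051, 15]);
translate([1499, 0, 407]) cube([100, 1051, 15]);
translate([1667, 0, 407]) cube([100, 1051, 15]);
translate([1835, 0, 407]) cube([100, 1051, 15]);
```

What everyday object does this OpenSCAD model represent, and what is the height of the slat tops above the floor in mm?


A bed frame. The slat-top height is 422 mm.

Four posts, four rails, and a row of slats — a bed frame. Slats sit on the rails at z = 260 + 147 = 407; with slat thickness 15, the top is 422 mm.


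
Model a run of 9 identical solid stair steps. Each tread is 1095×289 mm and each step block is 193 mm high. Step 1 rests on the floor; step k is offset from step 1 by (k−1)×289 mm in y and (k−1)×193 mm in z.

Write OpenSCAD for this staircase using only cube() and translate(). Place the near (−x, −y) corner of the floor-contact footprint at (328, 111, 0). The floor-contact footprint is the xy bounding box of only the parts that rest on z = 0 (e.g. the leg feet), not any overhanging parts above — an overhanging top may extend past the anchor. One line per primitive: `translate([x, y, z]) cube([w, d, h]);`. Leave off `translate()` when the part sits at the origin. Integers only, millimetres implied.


translate([328, 111, 0]) cube([1095, 289, 193]);
translate([328, 400, 193]) cube([1095, 289, 193]);
translate([328, 689, 386]) cube([1095, 289, 193]);
translate([328, 978, 579]) cube([1095, 289, 193]);
translate([328, 1267, 772]) cube([1095, 289, 193]);
translate([328, 1556, 965]) cube([1095, 289, 193]);
translate([328, 1845, 1158]) cube([1095, 289, 193]);
translate([328, 2134, 1351]) cube([1095, 289, 193]);
translate([328, 2423, 1544]) cube([1095, 289, 193]);


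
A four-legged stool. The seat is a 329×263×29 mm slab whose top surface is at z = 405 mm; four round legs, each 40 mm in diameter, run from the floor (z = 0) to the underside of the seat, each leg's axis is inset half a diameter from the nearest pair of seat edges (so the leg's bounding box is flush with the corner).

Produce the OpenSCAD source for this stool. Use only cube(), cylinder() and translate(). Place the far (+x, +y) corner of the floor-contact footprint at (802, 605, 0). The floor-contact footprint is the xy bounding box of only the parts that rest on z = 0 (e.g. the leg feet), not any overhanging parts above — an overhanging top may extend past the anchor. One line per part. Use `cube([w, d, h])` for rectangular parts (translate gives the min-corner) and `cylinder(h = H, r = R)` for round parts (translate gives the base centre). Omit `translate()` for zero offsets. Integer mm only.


translate([473, 342, 376]) cube([329, 263, 29]);
translate([493, 362, 0]) cylinder(h = 376, r = 20);
translate([782, 362, 0]) cylinder(h = 376, r = 20);
translate([493, 585, 0]) cylinder(h = 376, r = 20);
translate([782, 585, 0]) cylinder(h = 376, r = 20);


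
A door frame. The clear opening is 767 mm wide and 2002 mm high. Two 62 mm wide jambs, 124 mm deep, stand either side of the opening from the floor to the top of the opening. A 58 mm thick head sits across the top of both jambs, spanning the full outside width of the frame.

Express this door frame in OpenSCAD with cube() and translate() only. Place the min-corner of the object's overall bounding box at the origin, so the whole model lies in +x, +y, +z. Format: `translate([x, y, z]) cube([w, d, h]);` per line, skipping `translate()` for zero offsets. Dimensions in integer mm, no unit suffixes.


cube([62, 124, 2002]);
translate([829, 0, 0]) cube([62, 124, 2002]);
translate([0, 0, 2002]) cube([891, 124, 58]);


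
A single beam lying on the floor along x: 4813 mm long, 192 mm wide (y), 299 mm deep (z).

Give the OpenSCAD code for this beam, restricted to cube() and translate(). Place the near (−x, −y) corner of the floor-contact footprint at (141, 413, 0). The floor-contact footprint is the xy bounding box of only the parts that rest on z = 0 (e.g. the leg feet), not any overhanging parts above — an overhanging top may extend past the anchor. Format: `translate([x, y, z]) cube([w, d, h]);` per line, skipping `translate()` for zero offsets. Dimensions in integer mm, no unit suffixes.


translate([141, 413, 0]) cube([4813, 192, 299]);


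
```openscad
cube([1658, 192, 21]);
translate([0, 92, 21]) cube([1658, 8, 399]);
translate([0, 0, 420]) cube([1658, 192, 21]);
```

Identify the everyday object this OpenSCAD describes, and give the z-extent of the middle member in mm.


An I-beam. The web height is 399 mm.

Two wide flanges with a thin centred web — an I-beam. Overall 441 mm minus two 21 mm flanges gives a web of 441 − 2·21 = 399 mm.


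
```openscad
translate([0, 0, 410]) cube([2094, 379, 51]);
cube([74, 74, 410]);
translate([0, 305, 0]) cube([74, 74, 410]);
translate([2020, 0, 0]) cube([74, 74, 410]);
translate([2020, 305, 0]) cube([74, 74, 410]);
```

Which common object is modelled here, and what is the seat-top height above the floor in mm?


A bench. The seat-top height is 461 mm.

A long slab on four corner posts — a bench. The slab sits at z = 410 with thickness 51, so the top is 410 + 51 = 461 mm.


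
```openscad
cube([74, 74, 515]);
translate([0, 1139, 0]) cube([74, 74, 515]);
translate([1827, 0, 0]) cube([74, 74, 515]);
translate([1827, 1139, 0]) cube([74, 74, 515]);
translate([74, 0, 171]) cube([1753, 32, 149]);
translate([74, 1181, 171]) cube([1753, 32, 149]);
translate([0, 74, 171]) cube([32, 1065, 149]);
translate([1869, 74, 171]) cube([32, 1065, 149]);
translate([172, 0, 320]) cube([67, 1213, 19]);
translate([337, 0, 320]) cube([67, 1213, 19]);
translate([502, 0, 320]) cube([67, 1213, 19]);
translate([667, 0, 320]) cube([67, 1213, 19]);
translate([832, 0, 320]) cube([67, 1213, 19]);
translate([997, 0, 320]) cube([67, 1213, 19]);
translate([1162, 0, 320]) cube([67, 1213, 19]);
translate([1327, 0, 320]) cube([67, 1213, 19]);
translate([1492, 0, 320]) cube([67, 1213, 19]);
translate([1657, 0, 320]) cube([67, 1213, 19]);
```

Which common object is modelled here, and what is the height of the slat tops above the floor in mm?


A bed frame. The slat-top height is 339 mm.

Four posts, four rails, and a row of slats — a bed frame. Slats sit on the rails at z = 171 + 149 = 320; with slat thickness 19, the top is 339 mm.


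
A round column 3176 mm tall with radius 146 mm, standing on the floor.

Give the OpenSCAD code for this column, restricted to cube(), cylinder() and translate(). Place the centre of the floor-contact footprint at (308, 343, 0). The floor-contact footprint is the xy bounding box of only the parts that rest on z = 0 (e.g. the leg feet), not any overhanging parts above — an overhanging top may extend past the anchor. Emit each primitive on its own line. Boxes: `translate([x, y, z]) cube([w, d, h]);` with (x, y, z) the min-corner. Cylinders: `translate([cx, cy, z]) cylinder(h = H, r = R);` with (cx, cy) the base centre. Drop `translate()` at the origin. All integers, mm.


translate([308, 343, 0]) cylinder(h = 3176, r = 146);


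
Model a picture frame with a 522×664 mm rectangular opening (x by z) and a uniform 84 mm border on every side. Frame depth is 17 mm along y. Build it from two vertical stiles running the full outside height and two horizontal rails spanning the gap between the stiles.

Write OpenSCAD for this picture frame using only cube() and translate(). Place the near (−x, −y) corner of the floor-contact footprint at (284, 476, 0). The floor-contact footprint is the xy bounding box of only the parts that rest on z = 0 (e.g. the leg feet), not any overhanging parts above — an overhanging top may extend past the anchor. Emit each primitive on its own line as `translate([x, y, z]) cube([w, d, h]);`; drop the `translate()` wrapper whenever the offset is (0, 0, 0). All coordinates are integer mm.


translate([284, 476, 0]) cube([84, 17, 832]);
translate([890, 476, 0]) cube([84, 17, 832]);
translate([368, 476, 0]) cube([522, 17, 84]);
translate([368, 476, 748]) cube([522, 17, 84]);
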